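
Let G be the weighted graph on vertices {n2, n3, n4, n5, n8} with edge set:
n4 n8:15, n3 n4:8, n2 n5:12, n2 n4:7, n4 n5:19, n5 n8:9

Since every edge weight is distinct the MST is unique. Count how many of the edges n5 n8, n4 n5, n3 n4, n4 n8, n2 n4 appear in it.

3

Kruskal: consider edges lightest-first.
n2 n4 (7): add. Components now {n3} {n2,n4} {n5} {n8}
n3 n4 (8): add. Components now {n2,n3,n4} {n5} {n8}
n5 n8 (9): add. Components now {n2,n3,n4} {n5,n8}
n2 n5 (12): add. Components now {n2,n3,n4,n5,n8}
MST edge set: {n2 n4, n3 n4, n5 n8, n2 n5}.
Of the listed edges, {n5 n8, n3 n4, n2 n4} are in the MST → 3.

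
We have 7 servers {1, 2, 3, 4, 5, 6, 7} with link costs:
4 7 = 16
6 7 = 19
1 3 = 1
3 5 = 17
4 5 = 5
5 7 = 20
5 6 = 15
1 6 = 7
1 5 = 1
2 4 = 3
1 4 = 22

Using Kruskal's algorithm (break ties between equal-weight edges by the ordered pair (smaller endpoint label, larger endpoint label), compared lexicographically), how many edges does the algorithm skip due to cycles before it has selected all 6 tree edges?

1

Sort edges by weight, then run Kruskal:
1 3 (1): add — endpoints in different components.
1 5 (1): add — endpoints in different components.
2 4 (3): add — endpoints in different components.
4 5 (5): add — endpoints in different components.
1 6 (7): add — endpoints in different components.
5 6 (15): skip — 5 and 6 already connected.
4 7 (16): add — endpoints in different components.
Edges rejected before the tree was complete: 1.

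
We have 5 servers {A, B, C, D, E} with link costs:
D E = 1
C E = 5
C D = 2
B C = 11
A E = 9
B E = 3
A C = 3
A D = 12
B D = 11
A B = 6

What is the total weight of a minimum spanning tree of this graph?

9

Sort edges by weight, then run Kruskal:
D E (1): add. Components now {A} {B} {C} {D,E}
C D (2): add. Components now {A} {B} {C,D,E}
A C (3): add. Components now {A,C,D,E} {B}
B E (3): add. Components now {A,B,C,D,E}
MST edges: D E, C D, A C, B E; total weight 1+2+3+3 = 9.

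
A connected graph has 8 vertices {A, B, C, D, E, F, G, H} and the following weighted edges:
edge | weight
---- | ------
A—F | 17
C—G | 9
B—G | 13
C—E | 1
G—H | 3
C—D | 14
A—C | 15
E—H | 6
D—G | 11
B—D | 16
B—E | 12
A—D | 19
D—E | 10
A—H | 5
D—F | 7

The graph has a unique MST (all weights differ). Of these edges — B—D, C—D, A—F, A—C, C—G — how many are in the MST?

Kruskal's algorithm — process edges by increasing weight (ties by edge label):
C—E (1): add — endpoints in different components.
G—H (3): add — endpoints in different components.
A—H (5): add — endpoints in different components.
E—H (6): add — endpoints in different components.
D—F (7): add — endpoints in different components.
C—G (9): skip — C and G already connected.
D—E (10): add — endpoints in different components.
D—G (11): skip — D and G already connected.
B—E (12): add — endpoints in different components.
MST edge set: {C—E, G—H, A—H, E—H, D—F, D—E, B—E}.
Of the listed edges, {} are in the MST → 0.

0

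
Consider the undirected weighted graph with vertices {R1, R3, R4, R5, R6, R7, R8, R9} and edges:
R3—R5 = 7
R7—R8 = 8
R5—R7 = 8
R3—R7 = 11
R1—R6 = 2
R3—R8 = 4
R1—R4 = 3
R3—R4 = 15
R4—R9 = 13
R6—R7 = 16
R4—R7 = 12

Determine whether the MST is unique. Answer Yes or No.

No

Kruskal's algorithm — process edges by increasing weight (ties by edge label):
R1—R6 (2): add — endpoints in different components.
R1—R4 (3): add — endpoints in different components.
R3—R8 (4): add — endpoints in different components.
R3—R5 (7): add — endpoints in different components.
R5—R7 (8): add — endpoints in different components.
R7—R8 (8): skip — R8 and R7 already connected.
R3—R7 (11): skip — R3 and R7 already connected.
R4—R7 (12): add — endpoints in different components.
R4—R9 (13): add — endpoints in different components.
Non-tree edge R7—R8 has weight 8, equal to the heaviest edge on its tree cycle — swapping gives another MST of the same weight. Not unique.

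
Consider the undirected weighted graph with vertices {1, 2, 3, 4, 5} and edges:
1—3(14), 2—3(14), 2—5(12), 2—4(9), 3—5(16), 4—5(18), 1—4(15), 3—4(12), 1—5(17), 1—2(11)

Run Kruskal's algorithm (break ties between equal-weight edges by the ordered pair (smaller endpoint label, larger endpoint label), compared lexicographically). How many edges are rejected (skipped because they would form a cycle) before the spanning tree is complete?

0

Kruskal: consider edges lightest-first.
2—4 (9): add — endpoints in different components.
1—2 (11): add — endpoints in different components.
2—5 (12): add — endpoints in different components.
3—4 (12): add — endpoints in different components.
Edges rejected before the tree was complete: 0.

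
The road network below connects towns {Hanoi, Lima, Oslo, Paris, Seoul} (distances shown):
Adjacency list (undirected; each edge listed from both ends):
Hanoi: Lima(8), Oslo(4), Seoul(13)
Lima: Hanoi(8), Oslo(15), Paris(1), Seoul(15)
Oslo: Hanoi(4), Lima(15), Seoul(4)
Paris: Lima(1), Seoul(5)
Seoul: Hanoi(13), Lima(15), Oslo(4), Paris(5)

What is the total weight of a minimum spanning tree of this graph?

14

Kruskal's algorithm — process edges by increasing weight (ties by edge label):
Lima—Paris (1): add — endpoints in different components.
Hanoi—Oslo (4): add — endpoints in different components.
Oslo—Seoul (4): add — endpoints in different components.
Paris—Seoul (5): add — endpoints in different components.
MST edges: Lima—Paris, Hanoi—Oslo, Oslo—Seoul, Paris—Seoul; total weight 1+4+4+5 = 14.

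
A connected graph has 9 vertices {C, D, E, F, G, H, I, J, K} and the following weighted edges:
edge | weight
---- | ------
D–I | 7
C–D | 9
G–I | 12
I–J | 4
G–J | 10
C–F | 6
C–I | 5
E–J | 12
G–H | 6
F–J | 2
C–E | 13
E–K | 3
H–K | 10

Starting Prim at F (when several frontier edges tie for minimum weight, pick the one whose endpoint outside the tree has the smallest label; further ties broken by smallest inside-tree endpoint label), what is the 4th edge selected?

D-I

Prim, starting at F.
Step 1: frontier [F–J 2, C–F 6] → take F–J (2); add J.
Step 2: frontier [C–F 6, I–J 4, G–J 10, E–J 12] → take I–J (4); add I.
Step 3: frontier [C–F 6, C–I 5, D–I 7, G–I 12, G–J 10, E–J 12] → take C–I (5); add C.
Step 4: frontier [C–D 9, C–E 13, D–I 7, G–I 12, G–J 10, E–J 12] → take D–I (7); add D.
Step 5: frontier [C–E 13, G–I 12, G–J 10, E–J 12] → take G–J (10); add G.
Step 6: frontier [C–E 13, G–H 6, E–J 12] → take G–H (6); add H.
Step 7: frontier [C–E 13, H–K 10, E–J 12] → take H–K (10); add K.
Step 8: frontier [C–E 13, E–J 12, E–K 3] → take E–K (3); add E.
The 4th edge added is D–I.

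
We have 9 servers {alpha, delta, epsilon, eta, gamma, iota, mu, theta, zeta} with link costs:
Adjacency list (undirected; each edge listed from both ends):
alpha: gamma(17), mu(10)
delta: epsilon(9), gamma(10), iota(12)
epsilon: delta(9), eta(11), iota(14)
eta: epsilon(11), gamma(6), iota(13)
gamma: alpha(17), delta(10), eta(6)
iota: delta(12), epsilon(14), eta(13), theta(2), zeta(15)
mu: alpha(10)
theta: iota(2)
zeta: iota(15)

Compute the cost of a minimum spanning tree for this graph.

81

Grow the tree from delta using Prim:
Step 1: frontier [delta—epsilon 9, delta—gamma 10, delta—iota 12] → take delta—epsilon (9); add epsilon.
Step 2: frontier [delta—gamma 10, delta—iota 12, epsilon—eta 11, epsilon—iota 14] → take delta—gamma (10); add gamma.
Step 3: frontier [delta—iota 12, epsilon—eta 11, epsilon—iota 14, eta—gamma 6, alpha—gamma 17] → take eta—gamma (6); add eta.
Step 4: frontier [delta—iota 12, epsilon—iota 14, eta—iota 13, alpha—gamma 17] → take delta—iota (12); add iota.
Step 5: frontier [alpha—gamma 17, iota—theta 2, iota—zeta 15] → take iota—theta (2); add theta.
Step 6: frontier [alpha—gamma 17, iota—zeta 15] → take iota—zeta (15); add zeta.
Step 7: frontier [alpha—gamma 17] → take alpha—gamma (17); add alpha.
Step 8: frontier [alpha—mu 10] → take alpha—mu (10); add mu.
MST edges: delta—epsilon, delta—gamma, eta—gamma, delta—iota, iota—theta, iota—zeta, alpha—gamma, alpha—mu; total weight 9+10+6+12+2+15+17+10 = 81.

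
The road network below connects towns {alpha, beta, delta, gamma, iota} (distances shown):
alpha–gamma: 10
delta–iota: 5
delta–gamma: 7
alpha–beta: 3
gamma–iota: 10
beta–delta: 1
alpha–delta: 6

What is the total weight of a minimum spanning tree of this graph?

Prim's algorithm from iota:
Step 1: cheapest edge leaving the tree is delta–iota (5); add delta.
Step 2: cheapest edge leaving the tree is beta–delta (1); add beta.
Step 3: cheapest edge leaving the tree is alpha–beta (3); add alpha.
Step 4: cheapest edge leaving the tree is delta–gamma (7); add gamma.
MST edges: delta–iota, beta–delta, alpha–beta, delta–gamma; total weight 5+1+3+7 = 16.

16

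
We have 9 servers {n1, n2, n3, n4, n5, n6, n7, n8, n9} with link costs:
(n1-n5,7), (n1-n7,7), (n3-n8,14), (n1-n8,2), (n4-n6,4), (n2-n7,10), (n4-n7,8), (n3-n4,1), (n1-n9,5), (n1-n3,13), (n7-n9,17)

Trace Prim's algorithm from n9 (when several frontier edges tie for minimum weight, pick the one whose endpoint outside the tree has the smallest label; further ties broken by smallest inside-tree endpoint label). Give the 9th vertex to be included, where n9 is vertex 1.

n2

Grow the tree from n9 using Prim:
Step 1: frontier [n1-n9 5, n7-n9 17] → take n1-n9 (5); add n1.
Step 2: frontier [n1-n8 2, n1-n5 7, n1-n7 7, n1-n3 13, n7-n9 17] → take n1-n8 (2); add n8.
Step 3: frontier [n1-n5 7, n1-n7 7, n1-n3 13, n3-n8 14, n7-n9 17] → take n1-n5 (7); add n5.
Step 4: frontier [n1-n7 7, n1-n3 13, n3-n8 14, n7-n9 17] → take n1-n7 (7); add n7.
Step 5: frontier [n1-n3 13, n4-n7 8, n2-n7 10, n3-n8 14] → take n4-n7 (8); add n4.
Step 6: frontier [n1-n3 13, n3-n4 1, n4-n6 4, n2-n7 10, n3-n8 14] → take n3-n4 (1); add n3.
Step 7: frontier [n4-n6 4, n2-n7 10] → take n4-n6 (4); add n6.
Step 8: frontier [n2-n7 10] → take n2-n7 (10); add n2.
Vertex order: n9, n1, n8, n5, n7, n4, n3, n6, n2. The 9th vertex is n2.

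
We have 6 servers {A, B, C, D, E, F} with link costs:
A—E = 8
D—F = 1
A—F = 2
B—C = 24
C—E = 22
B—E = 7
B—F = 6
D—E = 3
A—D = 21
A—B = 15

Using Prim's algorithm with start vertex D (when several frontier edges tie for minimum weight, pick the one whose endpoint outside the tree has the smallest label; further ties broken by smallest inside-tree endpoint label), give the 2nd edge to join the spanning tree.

A-F

Grow the tree from D using Prim:
Step 1: cheapest edge leaving the tree is D—F (1); add F.
Step 2: cheapest edge leaving the tree is A—F (2); add A.
Step 3: cheapest edge leaving the tree is D—E (3); add E.
Step 4: cheapest edge leaving the tree is B—F (6); add B.
Step 5: cheapest edge leaving the tree is C—E (22); add C.
The 2nd edge added is A—F.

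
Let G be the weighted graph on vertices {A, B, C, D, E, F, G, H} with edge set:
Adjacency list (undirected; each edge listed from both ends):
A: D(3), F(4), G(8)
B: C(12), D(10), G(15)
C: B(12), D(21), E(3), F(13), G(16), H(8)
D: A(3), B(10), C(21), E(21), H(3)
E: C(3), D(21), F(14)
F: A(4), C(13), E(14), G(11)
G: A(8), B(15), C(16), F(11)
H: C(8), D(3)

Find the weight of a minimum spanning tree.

39

Prim's algorithm from G:
Step 1: cheapest edge leaving the tree is A G (8); add A.
Step 2: cheapest edge leaving the tree is A D (3); add D.
Step 3: cheapest edge leaving the tree is D H (3); add H.
Step 4: cheapest edge leaving the tree is A F (4); add F.
Step 5: cheapest edge leaving the tree is C H (8); add C.
Step 6: cheapest edge leaving the tree is C E (3); add E.
Step 7: cheapest edge leaving the tree is B D (10); add B.
MST edges: A G, A D, D H, A F, C H, C E, B D; total weight 8+3+3+4+8+3+10 = 39.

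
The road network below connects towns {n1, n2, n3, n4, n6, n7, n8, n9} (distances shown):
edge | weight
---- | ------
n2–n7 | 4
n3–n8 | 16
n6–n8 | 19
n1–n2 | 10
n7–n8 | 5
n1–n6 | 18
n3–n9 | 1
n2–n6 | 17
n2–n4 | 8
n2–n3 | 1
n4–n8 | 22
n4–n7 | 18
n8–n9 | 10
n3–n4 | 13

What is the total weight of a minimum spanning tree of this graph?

Prim, starting at n8.
Step 1: frontier [n7–n8 5, n8–n9 10, n3–n8 16, n6–n8 19, n4–n8 22] → take n7–n8 (5); add n7.
Step 2: frontier [n2–n7 4, n4–n7 18, n8–n9 10, n3–n8 16, n6–n8 19, n4–n8 22] → take n2–n7 (4); add n2.
Step 3: frontier [n2–n3 1, n2–n4 8, n1–n2 10, n2–n6 17, n4–n7 18, n8–n9 10, n3–n8 16, n6–n8 19, n4–n8 22] → take n2–n3 (1); add n3.
Step 4: frontier [n2–n4 8, n1–n2 10, n2–n6 17, n3–n9 1, n3–n4 13, n4–n7 18, n8–n9 10, n6–n8 19, n4–n8 22] → take n3–n9 (1); add n9.
Step 5: frontier [n2–n4 8, n1–n2 10, n2–n6 17, n3–n4 13, n4–n7 18, n6–n8 19, n4–n8 22] → take n2–n4 (8); add n4.
Step 6: frontier [n1–n2 10, n2–n6 17, n6–n8 19] → take n1–n2 (10); add n1.
Step 7: frontier [n1–n6 18, n2–n6 17, n6–n8 19] → take n2–n6 (17); add n6.
MST edges: n7–n8, n2–n7, n2–n3, n3–n9, n2–n4, n1–n2, n2–n6; total weight 5+4+1+1+8+10+17 = 46.

46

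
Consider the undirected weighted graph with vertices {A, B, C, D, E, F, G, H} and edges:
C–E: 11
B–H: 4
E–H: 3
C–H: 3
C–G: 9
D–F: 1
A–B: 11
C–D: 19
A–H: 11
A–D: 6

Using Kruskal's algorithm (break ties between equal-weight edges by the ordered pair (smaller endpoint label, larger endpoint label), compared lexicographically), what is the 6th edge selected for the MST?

Kruskal's algorithm — process edges by increasing weight (ties by edge label):
D–F (1): add — endpoints in different components.
C–H (3): add — endpoints in different components.
E–H (3): add — endpoints in different components.
B–H (4): add — endpoints in different components.
A–D (6): add — endpoints in different components.
C–G (9): add — endpoints in different components.
A–B (11): add — endpoints in different components.
The 6th edge added is C–G.

C-G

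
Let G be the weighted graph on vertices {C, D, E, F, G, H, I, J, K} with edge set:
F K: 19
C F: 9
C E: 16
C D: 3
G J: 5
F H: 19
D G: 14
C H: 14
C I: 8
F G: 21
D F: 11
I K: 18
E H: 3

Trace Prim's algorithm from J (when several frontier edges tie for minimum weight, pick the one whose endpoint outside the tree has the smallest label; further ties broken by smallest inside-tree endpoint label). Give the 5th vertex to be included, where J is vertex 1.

I

Grow the tree from J using Prim:
Step 1: frontier [G J 5] → take G J (5); add G.
Step 2: frontier [D G 14, F G 21] → take D G (14); add D.
Step 3: frontier [C D 3, D F 11, F G 21] → take C D (3); add C.
Step 4: frontier [C I 8, C F 9, C H 14, C E 16, D F 11, F G 21] → take C I (8); add I.
Step 5: frontier [C F 9, C H 14, C E 16, D F 11, F G 21, I K 18] → take C F (9); add F.
Step 6: frontier [C H 14, C E 16, F H 19, F K 19, I K 18] → take C H (14); add H.
Step 7: frontier [C E 16, F K 19, E H 3, I K 18] → take E H (3); add E.
Step 8: frontier [F K 19, I K 18] → take I K (18); add K.
Vertex order: J, G, D, C, I, F, H, E, K. The 5th vertex is I.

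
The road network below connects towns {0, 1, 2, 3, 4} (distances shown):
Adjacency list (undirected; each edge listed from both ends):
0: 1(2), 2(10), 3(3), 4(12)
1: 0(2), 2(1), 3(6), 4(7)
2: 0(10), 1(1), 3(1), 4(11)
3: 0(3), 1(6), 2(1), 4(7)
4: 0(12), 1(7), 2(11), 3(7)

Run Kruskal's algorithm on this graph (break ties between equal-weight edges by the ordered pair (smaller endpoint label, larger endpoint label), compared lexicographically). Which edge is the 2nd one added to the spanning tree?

Sort edges by weight, then run Kruskal:
1 2 (1): add. Components now {0} {1,2} {3} {4}
2 3 (1): add. Components now {0} {1,2,3} {4}
0 1 (2): add. Components now {0,1,2,3} {4}
0 3 (3): skip — 0 and 3 already connected.
1 3 (6): skip — 1 and 3 already connected.
1 4 (7): add. Components now {0,1,2,3,4}
The 2nd edge added is 2 3.

2-3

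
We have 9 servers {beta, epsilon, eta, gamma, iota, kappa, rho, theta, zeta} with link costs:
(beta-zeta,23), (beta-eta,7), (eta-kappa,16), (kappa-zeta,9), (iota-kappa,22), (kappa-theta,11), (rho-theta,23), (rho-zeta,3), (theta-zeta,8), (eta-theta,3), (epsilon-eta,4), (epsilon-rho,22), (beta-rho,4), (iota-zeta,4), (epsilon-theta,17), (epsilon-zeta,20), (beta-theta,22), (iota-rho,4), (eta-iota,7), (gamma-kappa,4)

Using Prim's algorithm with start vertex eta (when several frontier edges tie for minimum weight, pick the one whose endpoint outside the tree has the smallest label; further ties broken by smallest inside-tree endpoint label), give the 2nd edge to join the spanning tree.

epsilon-eta

Prim's algorithm from eta:
Step 1: cheapest edge leaving the tree is eta-theta (3); add theta.
Step 2: cheapest edge leaving the tree is epsilon-eta (4); add epsilon.
Step 3: cheapest edge leaving the tree is beta-eta (7); add beta.
Step 4: cheapest edge leaving the tree is beta-rho (4); add rho.
Step 5: cheapest edge leaving the tree is rho-zeta (3); add zeta.
Step 6: cheapest edge leaving the tree is iota-rho (4); add iota.
Step 7: cheapest edge leaving the tree is kappa-zeta (9); add kappa.
Step 8: cheapest edge leaving the tree is gamma-kappa (4); add gamma.
The 2nd edge added is epsilon-eta.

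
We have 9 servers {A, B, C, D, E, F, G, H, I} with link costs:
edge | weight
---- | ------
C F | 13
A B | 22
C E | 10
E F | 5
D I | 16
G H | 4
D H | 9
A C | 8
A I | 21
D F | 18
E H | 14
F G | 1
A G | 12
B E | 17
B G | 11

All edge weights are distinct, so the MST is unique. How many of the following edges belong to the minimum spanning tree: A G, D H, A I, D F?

Sort edges by weight, then run Kruskal:
F G (1): add — endpoints in different components.
G H (4): add — endpoints in different components.
E F (5): add — endpoints in different components.
A C (8): add — endpoints in different components.
D H (9): add — endpoints in different components.
C E (10): add — endpoints in different components.
B G (11): add — endpoints in different components.
A G (12): skip — A and G already connected.
C F (13): skip — C and F already connected.
E H (14): skip — E and H already connected.
D I (16): add — endpoints in different components.
MST edge set: {F G, G H, E F, A C, D H, C E, B G, D I}.
Of the listed edges, {D H} are in the MST → 1.

1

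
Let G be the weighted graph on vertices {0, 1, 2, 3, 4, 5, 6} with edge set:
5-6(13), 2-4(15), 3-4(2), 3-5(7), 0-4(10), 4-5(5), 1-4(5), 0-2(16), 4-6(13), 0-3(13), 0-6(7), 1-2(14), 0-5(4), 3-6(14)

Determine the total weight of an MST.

Kruskal's algorithm — process edges by increasing weight (ties by edge label):
3-4 (2): add. Components now {0} {1} {2} {3,4} {5} {6}
0-5 (4): add. Components now {0,5} {1} {2} {3,4} {6}
1-4 (5): add. Components now {0,5} {1,3,4} {2} {6}
4-5 (5): add. Components now {0,1,3,4,5} {2} {6}
0-6 (7): add. Components now {0,1,3,4,5,6} {2}
3-5 (7): skip — 3 and 5 already connected.
0-4 (10): skip — 0 and 4 already connected.
0-3 (13): skip — 0 and 3 already connected.
4-6 (13): skip — 4 and 6 already connected.
5-6 (13): skip — 5 and 6 already connected.
1-2 (14): add. Components now {0,1,2,3,4,5,6}
MST edges: 3-4, 0-5, 1-4, 4-5, 0-6, 1-2; total weight 2+4+5+5+7+14 = 37.

37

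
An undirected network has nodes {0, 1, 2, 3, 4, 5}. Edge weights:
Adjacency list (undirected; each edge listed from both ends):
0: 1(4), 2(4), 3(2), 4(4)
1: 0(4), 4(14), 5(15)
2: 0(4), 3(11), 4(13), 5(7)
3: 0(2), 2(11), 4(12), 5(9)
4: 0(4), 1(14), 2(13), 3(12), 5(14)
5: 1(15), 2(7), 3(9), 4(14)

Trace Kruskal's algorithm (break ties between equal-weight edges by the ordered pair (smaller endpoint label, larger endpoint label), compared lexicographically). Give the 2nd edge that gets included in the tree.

0-1

Kruskal: consider edges lightest-first.
0–3 (2): add — endpoints in different components.
0–1 (4): add — endpoints in different components.
0–2 (4): add — endpoints in different components.
0–4 (4): add — endpoints in different components.
2–5 (7): add — endpoints in different components.
The 2nd edge added is 0–1.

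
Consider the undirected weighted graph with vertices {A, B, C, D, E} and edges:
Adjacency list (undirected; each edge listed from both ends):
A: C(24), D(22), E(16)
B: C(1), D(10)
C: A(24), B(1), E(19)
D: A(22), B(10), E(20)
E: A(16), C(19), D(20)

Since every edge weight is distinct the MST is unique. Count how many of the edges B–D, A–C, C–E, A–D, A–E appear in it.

3

Kruskal's algorithm — process edges by increasing weight (ties by edge label):
B–C (1): add. Components now {A} {B,C} {D} {E}
B–D (10): add. Components now {A} {B,C,D} {E}
A–E (16): add. Components now {A,E} {B,C,D}
C–E (19): add. Components now {A,B,C,D,E}
MST edge set: {B–C, B–D, A–E, C–E}.
Of the listed edges, {B–D, C–E, A–E} are in the MST → 3.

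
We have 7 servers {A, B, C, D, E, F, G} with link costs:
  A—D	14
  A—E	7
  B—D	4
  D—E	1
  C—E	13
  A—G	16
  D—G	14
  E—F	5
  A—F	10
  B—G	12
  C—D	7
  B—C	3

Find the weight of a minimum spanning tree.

32

Kruskal: consider edges lightest-first.
D—E (1): add. Components now {A} {B} {C} {D,E} {F} {G}
B—C (3): add. Components now {A} {B,C} {D,E} {F} {G}
B—D (4): add. Components now {A} {B,C,D,E} {F} {G}
E—F (5): add. Components now {A} {B,C,D,E,F} {G}
A—E (7): add. Components now {A,B,C,D,E,F} {G}
C—D (7): skip — C and D already connected.
A—F (10): skip — A and F already connected.
B—G (12): add. Components now {A,B,C,D,E,F,G}
MST edges: D—E, B—C, B—D, E—F, A—E, B—G; total weight 1+3+4+5+7+12 = 32.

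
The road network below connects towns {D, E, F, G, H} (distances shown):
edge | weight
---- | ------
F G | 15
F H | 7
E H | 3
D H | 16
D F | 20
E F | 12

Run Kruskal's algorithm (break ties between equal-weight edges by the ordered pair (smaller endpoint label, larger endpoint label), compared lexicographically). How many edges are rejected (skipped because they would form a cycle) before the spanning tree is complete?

Sort edges by weight, then run Kruskal:
E H (3): add. Components now {D} {E,H} {F} {G}
F H (7): add. Components now {D} {E,F,H} {G}
E F (12): skip — E and F already connected.
F G (15): add. Components now {D} {E,F,G,H}
D H (16): add. Components now {D,E,F,G,H}
Edges rejected before the tree was complete: 1.

1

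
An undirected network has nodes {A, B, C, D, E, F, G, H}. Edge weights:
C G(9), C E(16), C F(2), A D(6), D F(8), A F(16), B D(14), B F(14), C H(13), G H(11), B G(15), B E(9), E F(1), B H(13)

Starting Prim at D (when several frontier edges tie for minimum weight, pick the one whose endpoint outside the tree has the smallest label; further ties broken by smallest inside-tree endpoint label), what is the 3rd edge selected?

Grow the tree from D using Prim:
Step 1: frontier [A D 6, D F 8, B D 14] → take A D (6); add A.
Step 2: frontier [A F 16, D F 8, B D 14] → take D F (8); add F.
Step 3: frontier [B D 14, E F 1, C F 2, B F 14] → take E F (1); add E.
Step 4: frontier [B D 14, B E 9, C E 16, C F 2, B F 14] → take C F (2); add C.
Step 5: frontier [C G 9, C H 13, B D 14, B E 9, B F 14] → take B E (9); add B.
Step 6: frontier [B H 13, B G 15, C G 9, C H 13] → take C G (9); add G.
Step 7: frontier [B H 13, C H 13, G H 11] → take G H (11); add H.
The 3rd edge added is E F.

E-F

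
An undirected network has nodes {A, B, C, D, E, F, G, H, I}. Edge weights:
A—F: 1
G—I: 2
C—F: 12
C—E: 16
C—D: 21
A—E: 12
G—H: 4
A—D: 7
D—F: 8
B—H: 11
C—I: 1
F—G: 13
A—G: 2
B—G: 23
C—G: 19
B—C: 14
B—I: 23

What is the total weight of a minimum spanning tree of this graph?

Grow the tree from D using Prim:
Step 1: cheapest edge leaving the tree is A—D (7); add A.
Step 2: cheapest edge leaving the tree is A—F (1); add F.
Step 3: cheapest edge leaving the tree is A—G (2); add G.
Step 4: cheapest edge leaving the tree is G—I (2); add I.
Step 5: cheapest edge leaving the tree is C—I (1); add C.
Step 6: cheapest edge leaving the tree is G—H (4); add H.
Step 7: cheapest edge leaving the tree is B—H (11); add B.
Step 8: cheapest edge leaving the tree is A—E (12); add E.
MST edges: A—D, A—F, A—G, G—I, C—I, G—H, B—H, A—E; total weight 7+1+2+2+1+4+11+12 = 40.

40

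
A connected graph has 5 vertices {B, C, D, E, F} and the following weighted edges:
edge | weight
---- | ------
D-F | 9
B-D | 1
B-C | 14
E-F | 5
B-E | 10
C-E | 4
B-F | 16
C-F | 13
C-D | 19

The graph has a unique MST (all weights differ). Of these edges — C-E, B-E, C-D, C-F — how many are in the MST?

1

Kruskal's algorithm — process edges by increasing weight (ties by edge label):
B-D (1): add — endpoints in different components.
C-E (4): add — endpoints in different components.
E-F (5): add — endpoints in different components.
D-F (9): add — endpoints in different components.
MST edge set: {B-D, C-E, E-F, D-F}.
Of the listed edges, {C-E} are in the MST → 1.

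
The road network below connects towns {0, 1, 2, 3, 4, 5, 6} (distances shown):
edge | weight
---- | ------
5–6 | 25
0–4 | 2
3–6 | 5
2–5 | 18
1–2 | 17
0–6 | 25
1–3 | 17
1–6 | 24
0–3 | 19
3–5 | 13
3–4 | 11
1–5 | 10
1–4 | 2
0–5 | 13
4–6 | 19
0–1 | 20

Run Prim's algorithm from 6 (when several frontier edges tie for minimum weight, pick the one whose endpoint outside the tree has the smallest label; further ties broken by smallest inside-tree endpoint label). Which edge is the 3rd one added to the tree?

Grow the tree from 6 using Prim:
Step 1: cheapest edge leaving the tree is 3–6 (5); add 3.
Step 2: cheapest edge leaving the tree is 3–4 (11); add 4.
Step 3: cheapest edge leaving the tree is 0–4 (2); add 0.
Step 4: cheapest edge leaving the tree is 1–4 (2); add 1.
Step 5: cheapest edge leaving the tree is 1–5 (10); add 5.
Step 6: cheapest edge leaving the tree is 1–2 (17); add 2.
The 3rd edge added is 0–4.

0-4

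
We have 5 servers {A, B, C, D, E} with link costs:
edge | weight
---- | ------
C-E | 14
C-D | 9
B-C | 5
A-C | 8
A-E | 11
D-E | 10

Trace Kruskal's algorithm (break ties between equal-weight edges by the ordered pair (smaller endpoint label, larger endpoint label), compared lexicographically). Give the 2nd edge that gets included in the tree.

A-C

Kruskal's algorithm — process edges by increasing weight (ties by edge label):
B-C (5): add. Components now {A} {B,C} {D} {E}
A-C (8): add. Components now {A,B,C} {D} {E}
C-D (9): add. Components now {A,B,C,D} {E}
D-E (10): add. Components now {A,B,C,D,E}
The 2nd edge added is A-C.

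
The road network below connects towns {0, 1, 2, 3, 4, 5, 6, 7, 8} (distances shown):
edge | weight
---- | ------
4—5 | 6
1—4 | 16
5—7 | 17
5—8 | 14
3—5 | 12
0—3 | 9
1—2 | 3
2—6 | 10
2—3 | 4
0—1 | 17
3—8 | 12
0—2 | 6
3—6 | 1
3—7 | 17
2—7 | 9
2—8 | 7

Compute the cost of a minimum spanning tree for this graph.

Sort edges by weight, then run Kruskal:
3—6 (1): add — endpoints in different components.
1—2 (3): add — endpoints in different components.
2—3 (4): add — endpoints in different components.
0—2 (6): add — endpoints in different components.
4—5 (6): add — endpoints in different components.
2—8 (7): add — endpoints in different components.
0—3 (9): skip — 0 and 3 already connected.
2—7 (9): add — endpoints in different components.
2—6 (10): skip — 2 and 6 already connected.
3—5 (12): add — endpoints in different components.
MST edges: 3—6, 1—2, 2—3, 0—2, 4—5, 2—8, 2—7, 3—5; total weight 1+3+4+6+6+7+9+12 = 48.

48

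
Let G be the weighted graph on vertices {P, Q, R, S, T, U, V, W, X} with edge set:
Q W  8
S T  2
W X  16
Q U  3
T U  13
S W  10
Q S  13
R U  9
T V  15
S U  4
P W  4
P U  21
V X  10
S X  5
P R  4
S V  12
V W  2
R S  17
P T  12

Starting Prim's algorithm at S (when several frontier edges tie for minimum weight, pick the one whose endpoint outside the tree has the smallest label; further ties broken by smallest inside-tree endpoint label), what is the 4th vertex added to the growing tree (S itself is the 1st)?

Prim, starting at S.
Step 1: cheapest edge leaving the tree is S T (2); add T.
Step 2: cheapest edge leaving the tree is S U (4); add U.
Step 3: cheapest edge leaving the tree is Q U (3); add Q.
Step 4: cheapest edge leaving the tree is S X (5); add X.
Step 5: cheapest edge leaving the tree is Q W (8); add W.
Step 6: cheapest edge leaving the tree is V W (2); add V.
Step 7: cheapest edge leaving the tree is P W (4); add P.
Step 8: cheapest edge leaving the tree is P R (4); add R.
Vertex order: S, T, U, Q, X, W, V, P, R. The 4th vertex is Q.

Q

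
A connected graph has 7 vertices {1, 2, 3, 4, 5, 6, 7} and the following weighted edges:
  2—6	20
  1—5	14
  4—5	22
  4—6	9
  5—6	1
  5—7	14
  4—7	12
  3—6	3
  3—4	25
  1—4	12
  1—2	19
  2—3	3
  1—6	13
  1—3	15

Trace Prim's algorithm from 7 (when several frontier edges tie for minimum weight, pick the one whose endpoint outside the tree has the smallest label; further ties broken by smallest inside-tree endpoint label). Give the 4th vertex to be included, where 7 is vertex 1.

5

Grow the tree from 7 using Prim:
Step 1: frontier [4—7 12, 5—7 14] → take 4—7 (12); add 4.
Step 2: frontier [4—6 9, 1—4 12, 4—5 22, 3—4 25, 5—7 14] → take 4—6 (9); add 6.
Step 3: frontier [1—4 12, 4—5 22, 3—4 25, 5—6 1, 3—6 3, 1—6 13, 2—6 20, 5—7 14] → take 5—6 (1); add 5.
Step 4: frontier [1—4 12, 3—4 25, 1—5 14, 3—6 3, 1—6 13, 2—6 20] → take 3—6 (3); add 3.
Step 5: frontier [2—3 3, 1—3 15, 1—4 12, 1—5 14, 1—6 13, 2—6 20] → take 2—3 (3); add 2.
Step 6: frontier [1—2 19, 1—3 15, 1—4 12, 1—5 14, 1—6 13] → take 1—4 (12); add 1.
Vertex order: 7, 4, 6, 5, 3, 2, 1. The 4th vertex is 5.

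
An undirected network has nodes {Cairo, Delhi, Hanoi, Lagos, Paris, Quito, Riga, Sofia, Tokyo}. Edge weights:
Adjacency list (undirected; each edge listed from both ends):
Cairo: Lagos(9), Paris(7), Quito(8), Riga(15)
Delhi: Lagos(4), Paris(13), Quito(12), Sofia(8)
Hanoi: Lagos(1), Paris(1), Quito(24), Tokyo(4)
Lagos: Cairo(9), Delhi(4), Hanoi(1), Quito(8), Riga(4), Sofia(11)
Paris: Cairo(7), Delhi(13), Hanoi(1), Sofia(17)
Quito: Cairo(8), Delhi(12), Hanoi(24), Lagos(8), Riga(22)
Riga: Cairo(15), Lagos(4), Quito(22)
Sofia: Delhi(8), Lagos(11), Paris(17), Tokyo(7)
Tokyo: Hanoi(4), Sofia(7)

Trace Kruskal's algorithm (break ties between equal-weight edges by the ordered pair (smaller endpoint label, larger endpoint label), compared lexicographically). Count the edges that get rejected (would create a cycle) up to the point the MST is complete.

Kruskal's algorithm — process edges by increasing weight (ties by edge label):
Hanoi Lagos (1): add — endpoints in different components.
Hanoi Paris (1): add — endpoints in different components.
Delhi Lagos (4): add — endpoints in different components.
Hanoi Tokyo (4): add — endpoints in different components.
Lagos Riga (4): add — endpoints in different components.
Cairo Paris (7): add — endpoints in different components.
Sofia Tokyo (7): add — endpoints in different components.
Cairo Quito (8): add — endpoints in different components.
Edges rejected before the tree was complete: 0.

0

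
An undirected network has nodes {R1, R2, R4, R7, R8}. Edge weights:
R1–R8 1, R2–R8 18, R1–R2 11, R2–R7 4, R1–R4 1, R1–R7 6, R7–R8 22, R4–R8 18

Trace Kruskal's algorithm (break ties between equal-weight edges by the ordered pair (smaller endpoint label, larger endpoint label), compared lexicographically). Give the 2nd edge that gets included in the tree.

Kruskal's algorithm — process edges by increasing weight (ties by edge label):
R1–R4 (1): add. Components now {R1,R4} {R8} {R7} {R2}
R1–R8 (1): add. Components now {R1,R4,R8} {R7} {R2}
R2–R7 (4): add. Components now {R1,R4,R8} {R2,R7}
R1–R7 (6): add. Components now {R1,R2,R4,R7,R8}
The 2nd edge added is R1–R8.

R1-R8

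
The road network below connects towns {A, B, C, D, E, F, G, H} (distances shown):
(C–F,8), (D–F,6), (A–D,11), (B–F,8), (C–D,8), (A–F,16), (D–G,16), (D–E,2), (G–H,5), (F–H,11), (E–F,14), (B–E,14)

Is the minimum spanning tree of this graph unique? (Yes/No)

Kruskal: consider edges lightest-first.
D–E (2): add — endpoints in different components.
G–H (5): add — endpoints in different components.
D–F (6): add — endpoints in different components.
B–F (8): add — endpoints in different components.
C–D (8): add — endpoints in different components.
C–F (8): skip — C and F already connected.
A–D (11): add — endpoints in different components.
F–H (11): add — endpoints in different components.
Non-tree edge C–F has weight 8, equal to the heaviest edge on its tree cycle — swapping gives another MST of the same weight. Not unique.

No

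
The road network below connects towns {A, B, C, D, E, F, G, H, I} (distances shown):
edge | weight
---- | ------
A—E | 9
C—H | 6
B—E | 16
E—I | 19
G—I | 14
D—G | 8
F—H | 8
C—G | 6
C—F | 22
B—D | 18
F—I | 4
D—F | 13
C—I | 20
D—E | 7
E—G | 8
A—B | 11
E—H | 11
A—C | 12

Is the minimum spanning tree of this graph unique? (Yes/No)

No

Sort edges by weight, then run Kruskal:
F—I (4): add — endpoints in different components.
C—G (6): add — endpoints in different components.
C—H (6): add — endpoints in different components.
D—E (7): add — endpoints in different components.
D—G (8): add — endpoints in different components.
E—G (8): skip — E and G already connected.
F—H (8): add — endpoints in different components.
A—E (9): add — endpoints in different components.
A—B (11): add — endpoints in different components.
Non-tree edge E—G has weight 8, equal to the heaviest edge on its tree cycle — swapping gives another MST of the same weight. Not unique.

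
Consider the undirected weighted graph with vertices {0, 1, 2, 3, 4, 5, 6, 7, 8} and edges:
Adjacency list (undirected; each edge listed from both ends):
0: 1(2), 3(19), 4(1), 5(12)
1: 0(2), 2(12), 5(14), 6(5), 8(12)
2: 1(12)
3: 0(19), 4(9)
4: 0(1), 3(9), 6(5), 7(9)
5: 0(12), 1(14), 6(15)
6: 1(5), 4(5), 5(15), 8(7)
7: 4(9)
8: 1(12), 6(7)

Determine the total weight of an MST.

Prim, starting at 4.
Step 1: cheapest edge leaving the tree is 0—4 (1); add 0.
Step 2: cheapest edge leaving the tree is 0—1 (2); add 1.
Step 3: cheapest edge leaving the tree is 1—6 (5); add 6.
Step 4: cheapest edge leaving the tree is 6—8 (7); add 8.
Step 5: cheapest edge leaving the tree is 3—4 (9); add 3.
Step 6: cheapest edge leaving the tree is 4—7 (9); add 7.
Step 7: cheapest edge leaving the tree is 1—2 (12); add 2.
Step 8: cheapest edge leaving the tree is 0—5 (12); add 5.
MST edges: 0—4, 0—1, 1—6, 6—8, 3—4, 4—7, 1—2, 0—5; total weight 1+2+5+7+9+9+12+12 = 57.

57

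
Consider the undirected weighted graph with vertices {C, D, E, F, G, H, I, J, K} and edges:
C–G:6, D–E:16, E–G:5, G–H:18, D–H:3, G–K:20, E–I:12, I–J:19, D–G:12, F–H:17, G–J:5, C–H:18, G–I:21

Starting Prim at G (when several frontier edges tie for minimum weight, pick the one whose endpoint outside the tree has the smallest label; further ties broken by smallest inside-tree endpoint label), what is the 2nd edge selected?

Prim's algorithm from G:
Step 1: cheapest edge leaving the tree is E–G (5); add E.
Step 2: cheapest edge leaving the tree is G–J (5); add J.
Step 3: cheapest edge leaving the tree is C–G (6); add C.
Step 4: cheapest edge leaving the tree is D–G (12); add D.
Step 5: cheapest edge leaving the tree is D–H (3); add H.
Step 6: cheapest edge leaving the tree is E–I (12); add I.
Step 7: cheapest edge leaving the tree is F–H (17); add F.
Step 8: cheapest edge leaving the tree is G–K (20); add K.
The 2nd edge added is G–J.

G-J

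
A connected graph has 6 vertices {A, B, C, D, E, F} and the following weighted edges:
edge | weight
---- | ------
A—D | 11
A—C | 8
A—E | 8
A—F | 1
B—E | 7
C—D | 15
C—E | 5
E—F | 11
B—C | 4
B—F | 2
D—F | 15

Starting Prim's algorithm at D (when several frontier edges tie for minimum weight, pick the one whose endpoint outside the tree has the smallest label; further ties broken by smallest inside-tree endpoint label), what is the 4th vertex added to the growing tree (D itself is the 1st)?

Prim, starting at D.
Step 1: frontier [A—D 11, C—D 15, D—F 15] → take A—D (11); add A.
Step 2: frontier [A—F 1, A—C 8, A—E 8, C—D 15, D—F 15] → take A—F (1); add F.
Step 3: frontier [A—C 8, A—E 8, C—D 15, B—F 2, E—F 11] → take B—F (2); add B.
Step 4: frontier [A—C 8, A—E 8, B—C 4, B—E 7, C—D 15, E—F 11] → take B—C (4); add C.
Step 5: frontier [A—E 8, B—E 7, C—E 5, E—F 11] → take C—E (5); add E.
Vertex order: D, A, F, B, C, E. The 4th vertex is B.

B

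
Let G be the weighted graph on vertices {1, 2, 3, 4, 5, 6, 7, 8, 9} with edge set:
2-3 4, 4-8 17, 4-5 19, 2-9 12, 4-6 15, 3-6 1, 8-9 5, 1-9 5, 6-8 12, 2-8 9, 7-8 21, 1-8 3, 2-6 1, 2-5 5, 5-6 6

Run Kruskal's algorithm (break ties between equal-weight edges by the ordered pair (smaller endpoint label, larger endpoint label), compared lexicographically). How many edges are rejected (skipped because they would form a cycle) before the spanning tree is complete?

7

Kruskal: consider edges lightest-first.
2-6 (1): add — endpoints in different components.
3-6 (1): add — endpoints in different components.
1-8 (3): add — endpoints in different components.
2-3 (4): skip — 2 and 3 already connected.
1-9 (5): add — endpoints in different components.
2-5 (5): add — endpoints in different components.
8-9 (5): skip — 8 and 9 already connected.
5-6 (6): skip — 5 and 6 already connected.
2-8 (9): add — endpoints in different components.
2-9 (12): skip — 2 and 9 already connected.
6-8 (12): skip — 6 and 8 already connected.
4-6 (15): add — endpoints in different components.
4-8 (17): skip — 4 and 8 already connected.
4-5 (19): skip — 4 and 5 already connected.
7-8 (21): add — endpoints in different components.
Edges rejected before the tree was complete: 7.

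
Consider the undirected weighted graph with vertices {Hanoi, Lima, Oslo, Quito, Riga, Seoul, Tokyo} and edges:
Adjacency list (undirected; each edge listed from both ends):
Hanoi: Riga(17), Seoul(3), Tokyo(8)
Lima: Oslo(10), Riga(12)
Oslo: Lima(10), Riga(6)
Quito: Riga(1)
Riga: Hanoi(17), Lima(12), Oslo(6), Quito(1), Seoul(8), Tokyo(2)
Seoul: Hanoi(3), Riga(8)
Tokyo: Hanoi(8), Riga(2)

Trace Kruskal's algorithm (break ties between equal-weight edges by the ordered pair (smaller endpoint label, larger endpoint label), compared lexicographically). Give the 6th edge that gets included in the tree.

Kruskal's algorithm — process edges by increasing weight (ties by edge label):
Quito—Riga (1): add. Components now {Oslo} {Quito,Riga} {Seoul} {Hanoi} {Lima} {Tokyo}
Riga—Tokyo (2): add. Components now {Oslo} {Quito,Riga,Tokyo} {Seoul} {Hanoi} {Lima}
Hanoi—Seoul (3): add. Components now {Oslo} {Quito,Riga,Tokyo} {Hanoi,Seoul} {Lima}
Oslo—Riga (6): add. Components now {Oslo,Quito,Riga,Tokyo} {Hanoi,Seoul} {Lima}
Hanoi—Tokyo (8): add. Components now {Hanoi,Oslo,Quito,Riga,Seoul,Tokyo} {Lima}
Riga—Seoul (8): skip — Riga and Seoul already connected.
Lima—Oslo (10): add. Components now {Hanoi,Lima,Oslo,Quito,Riga,Seoul,Tokyo}
The 6th edge added is Lima—Oslo.

Lima-Oslo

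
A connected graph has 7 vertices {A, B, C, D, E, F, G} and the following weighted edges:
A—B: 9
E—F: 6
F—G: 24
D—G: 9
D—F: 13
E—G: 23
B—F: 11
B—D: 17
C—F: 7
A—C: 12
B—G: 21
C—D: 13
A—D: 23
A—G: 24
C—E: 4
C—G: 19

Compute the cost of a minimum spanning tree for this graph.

52

Kruskal's algorithm — process edges by increasing weight (ties by edge label):
C—E (4): add. Components now {A} {B} {C,E} {D} {F} {G}
E—F (6): add. Components now {A} {B} {C,E,F} {D} {G}
C—F (7): skip — C and F already connected.
A—B (9): add. Components now {A,B} {C,E,F} {D} {G}
D—G (9): add. Components now {A,B} {C,E,F} {D,G}
B—F (11): add. Components now {A,B,C,E,F} {D,G}
A—C (12): skip — A and C already connected.
C—D (13): add. Components now {A,B,C,D,E,F,G}
MST edges: C—E, E—F, A—B, D—G, B—F, C—D; total weight 4+6+9+9+11+13 = 52.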